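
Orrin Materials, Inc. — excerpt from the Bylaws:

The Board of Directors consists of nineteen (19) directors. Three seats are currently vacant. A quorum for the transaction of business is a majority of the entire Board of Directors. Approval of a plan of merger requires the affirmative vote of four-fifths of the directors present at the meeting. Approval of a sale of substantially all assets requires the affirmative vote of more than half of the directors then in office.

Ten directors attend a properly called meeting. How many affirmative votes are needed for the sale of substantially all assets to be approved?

9

The sale of substantially all assets requires a majority of the directors then in office (16).
A majority of 16 is 9.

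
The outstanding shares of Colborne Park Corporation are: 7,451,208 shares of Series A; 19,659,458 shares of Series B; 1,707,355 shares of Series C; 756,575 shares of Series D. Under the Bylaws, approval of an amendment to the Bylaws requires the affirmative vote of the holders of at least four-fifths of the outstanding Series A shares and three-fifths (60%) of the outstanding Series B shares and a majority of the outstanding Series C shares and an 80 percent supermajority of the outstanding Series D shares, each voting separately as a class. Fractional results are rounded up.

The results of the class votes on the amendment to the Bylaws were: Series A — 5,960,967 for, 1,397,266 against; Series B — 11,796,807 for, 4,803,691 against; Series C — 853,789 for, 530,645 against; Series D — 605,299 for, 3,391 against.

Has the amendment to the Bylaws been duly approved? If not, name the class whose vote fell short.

Approved — every class gave the required vote.

Series A: 4/5 of 7451208 = 5960966.40, rounded up to 5960967; 5,960,967 required, 5,960,967 in favor — approved.
Series B: 3/5 of 19659458 = 11795674.80, rounded up to 11795675; 11,795,675 required, 11,796,807 in favor — approved.
Series C: a majority of 1707355 is 853678; 853,678 required, 853,789 in favor — approved.
Series D: 4/5 of 756575 = 605260; 605,260 required, 605,299 in favor — approved.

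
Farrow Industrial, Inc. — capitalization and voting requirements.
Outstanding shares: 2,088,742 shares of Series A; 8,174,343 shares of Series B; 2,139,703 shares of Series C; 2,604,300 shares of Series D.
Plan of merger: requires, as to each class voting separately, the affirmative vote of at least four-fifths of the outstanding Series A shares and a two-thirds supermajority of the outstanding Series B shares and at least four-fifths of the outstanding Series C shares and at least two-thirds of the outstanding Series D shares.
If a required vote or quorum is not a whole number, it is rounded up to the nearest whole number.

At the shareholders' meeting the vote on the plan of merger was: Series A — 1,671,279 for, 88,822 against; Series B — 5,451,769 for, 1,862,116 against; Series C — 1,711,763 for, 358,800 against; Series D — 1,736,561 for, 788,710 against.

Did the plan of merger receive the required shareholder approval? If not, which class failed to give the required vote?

Approved — every class gave the required vote.

Series A: 4/5 of 2088742 = 1670993.60, rounded up to 1670994; 1,670,994 required, 1,671,279 in favor — approved.
Series B: 2/3 of 8174343 = 5449562; 5,449,562 required, 5,451,769 in favor — approved.
Series C: 4/5 of 2139703 = 1711762.40, rounded up to 1711763; 1,711,763 required, 1,711,763 in favor — approved.
Series D: 2/3 of 2604300 = 1736200; 1,736,200 required, 1,736,561 in favor — approved.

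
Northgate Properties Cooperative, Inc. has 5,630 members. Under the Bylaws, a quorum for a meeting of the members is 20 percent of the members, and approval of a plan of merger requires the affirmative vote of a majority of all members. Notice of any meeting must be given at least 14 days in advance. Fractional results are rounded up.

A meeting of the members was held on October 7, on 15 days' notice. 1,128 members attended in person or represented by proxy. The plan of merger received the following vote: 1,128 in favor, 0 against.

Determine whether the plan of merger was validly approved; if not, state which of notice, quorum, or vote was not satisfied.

Invalid — vote requirement not satisfied.

Notice: 15 days given; 14 required. Satisfied.
Quorum: 20% of 5,630 = 1,126; 1,128 present. Satisfied.
Vote: requires a majority of all members (5,630); a majority of 5630 is 2816, so 2,816 needed; 1,128 in favor. Not satisfied.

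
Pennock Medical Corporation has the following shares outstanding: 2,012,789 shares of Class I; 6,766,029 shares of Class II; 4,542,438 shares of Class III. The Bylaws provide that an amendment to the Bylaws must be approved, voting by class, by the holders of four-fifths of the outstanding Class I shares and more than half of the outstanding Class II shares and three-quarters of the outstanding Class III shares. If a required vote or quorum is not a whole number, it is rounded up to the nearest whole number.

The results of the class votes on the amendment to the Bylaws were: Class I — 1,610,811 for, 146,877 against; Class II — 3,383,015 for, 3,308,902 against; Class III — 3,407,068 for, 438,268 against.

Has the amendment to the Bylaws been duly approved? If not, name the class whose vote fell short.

Class I: 4/5 of 2012789 = 1610231.20, rounded up to 1610232; 1,610,232 required, 1,610,811 in favor — approved.
Class II: a majority of 6766029 is 3383015; 3,383,015 required, 3,383,015 in favor — approved.
Class III: 3/4 of 4542438 = 3406828.50, rounded up to 3406829; 3,406,829 required, 3,407,068 in favor — approved.

Approved — every class gave the required vote.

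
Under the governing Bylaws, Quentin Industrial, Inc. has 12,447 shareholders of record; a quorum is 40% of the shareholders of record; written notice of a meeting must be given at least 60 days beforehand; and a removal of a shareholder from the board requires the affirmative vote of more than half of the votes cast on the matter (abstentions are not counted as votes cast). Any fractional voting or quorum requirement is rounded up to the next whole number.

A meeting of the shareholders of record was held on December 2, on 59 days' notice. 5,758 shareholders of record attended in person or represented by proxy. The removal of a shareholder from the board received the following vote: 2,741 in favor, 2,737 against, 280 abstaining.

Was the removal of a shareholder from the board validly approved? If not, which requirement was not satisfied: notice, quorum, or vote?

Invalid — notice requirement not satisfied.

Notice: 59 days given; 60 required. Not satisfied.
Quorum: 40% of 12,447 = 4,978.80, rounded up to 4,979; 5,758 present. Satisfied.
Vote: requires a majority of the votes cast (5,758 − 280 abstaining = 5,478); a majority of 5478 is 2740, so 2,740 needed; 2,741 in favor. Satisfied.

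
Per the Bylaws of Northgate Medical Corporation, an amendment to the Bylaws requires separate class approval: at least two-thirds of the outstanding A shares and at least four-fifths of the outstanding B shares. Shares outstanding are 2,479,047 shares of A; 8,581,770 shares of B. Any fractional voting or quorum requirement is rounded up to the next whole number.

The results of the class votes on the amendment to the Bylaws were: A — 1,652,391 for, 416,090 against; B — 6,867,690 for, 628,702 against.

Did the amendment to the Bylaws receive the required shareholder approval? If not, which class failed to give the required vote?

A: 2/3 of 2479047 = 1652698; 1,652,698 required, 1,652,391 in favor — not approved.
B: 4/5 of 8581770 = 6865416; 6,865,416 required, 6,867,690 in favor — approved.

Not approved — the A shares did not give the required vote.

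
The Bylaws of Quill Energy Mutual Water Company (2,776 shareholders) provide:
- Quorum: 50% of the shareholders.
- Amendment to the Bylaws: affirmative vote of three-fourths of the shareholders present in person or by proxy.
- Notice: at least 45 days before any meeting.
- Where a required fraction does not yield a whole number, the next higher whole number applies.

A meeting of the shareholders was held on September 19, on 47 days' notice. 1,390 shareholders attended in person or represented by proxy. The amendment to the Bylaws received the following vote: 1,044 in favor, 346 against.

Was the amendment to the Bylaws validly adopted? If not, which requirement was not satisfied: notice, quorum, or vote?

Valid — all requirements satisfied.

Notice: 47 days given; 45 required. Satisfied.
Quorum: 50% of 2,776 = 1,388; 1,390 present. Satisfied.
Vote: requires three-fourths of those present (1,390); 3/4 of 1390 = 1042.50, rounded up to 1043, so 1,043 needed; 1,044 in favor. Satisfied.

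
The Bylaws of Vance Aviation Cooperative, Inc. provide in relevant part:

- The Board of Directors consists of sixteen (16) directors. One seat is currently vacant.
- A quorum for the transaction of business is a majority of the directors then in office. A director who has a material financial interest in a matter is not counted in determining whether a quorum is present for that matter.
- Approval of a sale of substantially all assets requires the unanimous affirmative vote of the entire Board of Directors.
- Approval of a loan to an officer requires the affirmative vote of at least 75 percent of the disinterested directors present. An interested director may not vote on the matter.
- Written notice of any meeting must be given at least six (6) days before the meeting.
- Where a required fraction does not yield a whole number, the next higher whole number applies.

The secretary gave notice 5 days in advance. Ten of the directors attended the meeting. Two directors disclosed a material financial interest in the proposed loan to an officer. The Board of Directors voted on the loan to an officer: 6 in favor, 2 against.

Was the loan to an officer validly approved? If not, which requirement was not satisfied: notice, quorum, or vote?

Invalid — notice requirement not satisfied.

Notice: 5 days given; 6 required (5 < 6). Not satisfied.
Quorum: 10 present, but the 2 interested directors do not count, leaving 8. Quorum is 8. Satisfied.
Vote: the loan to an officer requires three-fourths of the disinterested directors present (10 − 2 = 8). 3/4 of 8 = 6, so 6 affirmative votes are needed; 6 voted in favor. Satisfied.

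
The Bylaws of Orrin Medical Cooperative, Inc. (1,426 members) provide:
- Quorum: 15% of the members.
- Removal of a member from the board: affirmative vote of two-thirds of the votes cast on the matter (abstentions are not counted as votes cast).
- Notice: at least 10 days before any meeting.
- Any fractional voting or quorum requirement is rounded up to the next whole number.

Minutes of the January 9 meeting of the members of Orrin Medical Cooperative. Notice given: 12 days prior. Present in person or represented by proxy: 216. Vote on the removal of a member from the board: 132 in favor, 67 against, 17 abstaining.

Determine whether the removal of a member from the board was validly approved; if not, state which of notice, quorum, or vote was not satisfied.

Notice: 12 days given; 10 required. Satisfied.
Quorum: 15% of 1,426 = 213.90, rounded up to 214; 216 present. Satisfied.
Vote: requires two-thirds of the votes cast (216 − 17 abstaining = 199); 2/3 of 199 = 132.67, rounded up to 133, so 133 needed; 132 in favor. Not satisfied.

Invalid — vote requirement not satisfied.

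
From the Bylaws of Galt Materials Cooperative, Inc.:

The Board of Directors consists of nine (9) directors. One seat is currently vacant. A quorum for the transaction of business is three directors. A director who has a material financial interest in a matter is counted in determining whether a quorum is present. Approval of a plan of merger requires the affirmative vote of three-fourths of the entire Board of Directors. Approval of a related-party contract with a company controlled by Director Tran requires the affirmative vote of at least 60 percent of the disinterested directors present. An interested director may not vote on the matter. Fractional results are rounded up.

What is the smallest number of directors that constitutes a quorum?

3

The quorum is fixed at 3.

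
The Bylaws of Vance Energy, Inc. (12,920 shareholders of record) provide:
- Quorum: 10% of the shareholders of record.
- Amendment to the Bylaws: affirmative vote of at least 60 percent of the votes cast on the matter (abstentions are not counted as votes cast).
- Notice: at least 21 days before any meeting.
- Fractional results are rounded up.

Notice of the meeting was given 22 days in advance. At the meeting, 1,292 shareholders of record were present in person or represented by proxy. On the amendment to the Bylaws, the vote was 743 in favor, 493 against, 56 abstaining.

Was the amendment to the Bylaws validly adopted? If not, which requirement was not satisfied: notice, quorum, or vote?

Notice: 22 days given; 21 required. Satisfied.
Quorum: 10% of 12,920 = 1,292; 1,292 present. Satisfied.
Vote: requires three-fifths of the votes cast (1,292 − 56 abstaining = 1,236); 3/5 of 1236 = 741.60, rounded up to 742, so 742 needed; 743 in favor. Satisfied.

Valid — all requirements satisfied.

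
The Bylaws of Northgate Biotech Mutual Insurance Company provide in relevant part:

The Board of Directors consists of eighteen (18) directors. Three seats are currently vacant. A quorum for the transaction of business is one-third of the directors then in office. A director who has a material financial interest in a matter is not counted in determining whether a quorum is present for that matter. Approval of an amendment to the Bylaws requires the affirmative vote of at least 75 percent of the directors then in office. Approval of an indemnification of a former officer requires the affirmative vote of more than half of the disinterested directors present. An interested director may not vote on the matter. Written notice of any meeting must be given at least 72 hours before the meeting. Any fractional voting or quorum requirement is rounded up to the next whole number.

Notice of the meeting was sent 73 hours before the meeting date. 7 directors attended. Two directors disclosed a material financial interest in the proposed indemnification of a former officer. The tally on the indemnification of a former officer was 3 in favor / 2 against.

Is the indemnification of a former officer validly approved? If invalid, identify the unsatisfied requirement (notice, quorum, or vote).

Valid — all requirements satisfied.

Notice: 73 hours given; 72 required (73 ≥ 72). Satisfied.
Quorum: 7 present, but the 2 interested directors do not count, leaving 5. Quorum is 5. Satisfied.
Vote: the indemnification of a former officer requires a majority of the disinterested directors present (7 − 2 = 5). A majority of 5 is 3, so 3 affirmative votes are needed; 3 voted in favor. Satisfied.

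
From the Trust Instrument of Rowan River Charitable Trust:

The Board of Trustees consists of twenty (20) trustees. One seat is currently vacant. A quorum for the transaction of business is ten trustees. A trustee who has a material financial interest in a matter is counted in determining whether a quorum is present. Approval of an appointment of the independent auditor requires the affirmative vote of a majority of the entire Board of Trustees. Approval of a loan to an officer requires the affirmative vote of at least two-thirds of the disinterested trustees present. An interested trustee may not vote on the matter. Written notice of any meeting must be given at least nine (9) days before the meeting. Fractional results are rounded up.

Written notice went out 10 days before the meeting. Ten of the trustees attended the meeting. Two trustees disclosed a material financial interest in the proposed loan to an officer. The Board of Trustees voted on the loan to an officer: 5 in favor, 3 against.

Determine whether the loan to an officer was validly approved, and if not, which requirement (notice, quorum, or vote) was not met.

Invalid — vote requirement not satisfied.

Notice: 10 days given; 9 required (10 ≥ 9). Satisfied.
Quorum: 10 present (interested trustees count toward quorum); quorum is 10. Satisfied.
Vote: the loan to an officer requires two-thirds of the disinterested trustees present (10 − 2 = 8). 2/3 of 8 = 5.33, rounded up to 6, so 6 affirmative votes are needed; 5 voted in favor. Not satisfied.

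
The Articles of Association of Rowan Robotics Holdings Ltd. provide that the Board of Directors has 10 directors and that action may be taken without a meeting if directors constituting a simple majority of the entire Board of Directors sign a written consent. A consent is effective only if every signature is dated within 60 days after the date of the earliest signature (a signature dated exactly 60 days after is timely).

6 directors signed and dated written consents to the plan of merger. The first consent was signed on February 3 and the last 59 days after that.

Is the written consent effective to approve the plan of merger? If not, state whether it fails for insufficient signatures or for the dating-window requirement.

Effective — both the signature and dating-window requirements are satisfied.

Signatures required: a simple majority of 10 — a majority of 10 is 6, so 6 needed; 6 signed. Sufficient.
Dating window: the latest signature is 59 days after the earliest; the limit is 60 days. Within the window.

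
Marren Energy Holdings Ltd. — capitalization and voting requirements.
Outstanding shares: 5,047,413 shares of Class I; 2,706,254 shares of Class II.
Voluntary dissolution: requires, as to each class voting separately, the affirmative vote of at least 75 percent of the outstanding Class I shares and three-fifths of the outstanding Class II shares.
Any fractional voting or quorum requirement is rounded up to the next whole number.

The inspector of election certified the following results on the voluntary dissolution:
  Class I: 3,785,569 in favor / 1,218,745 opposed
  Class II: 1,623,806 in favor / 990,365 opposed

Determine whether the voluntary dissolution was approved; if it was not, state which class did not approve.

Class I: 3/4 of 5047413 = 3785559.75, rounded up to 3785560; 3,785,560 required, 3,785,569 in favor — approved.
Class II: 3/5 of 2706254 = 1623752.40, rounded up to 1623753; 1,623,753 required, 1,623,806 in favor — approved.

Approved — every class gave the required vote.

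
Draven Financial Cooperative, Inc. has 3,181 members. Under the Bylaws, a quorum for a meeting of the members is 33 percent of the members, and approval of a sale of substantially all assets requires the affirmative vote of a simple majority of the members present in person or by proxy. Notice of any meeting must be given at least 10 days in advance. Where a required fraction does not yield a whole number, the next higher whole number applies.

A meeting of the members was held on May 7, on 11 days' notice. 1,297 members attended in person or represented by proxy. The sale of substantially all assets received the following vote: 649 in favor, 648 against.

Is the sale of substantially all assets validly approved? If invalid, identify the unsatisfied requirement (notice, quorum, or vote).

Notice: 11 days given; 10 required. Satisfied.
Quorum: 33% of 3,181 = 1,049.73, rounded up to 1,050; 1,297 present. Satisfied.
Vote: requires a majority of those present (1,297); a majority of 1297 is 649, so 649 needed; 649 in favor. Satisfied.

Valid — all requirements satisfied.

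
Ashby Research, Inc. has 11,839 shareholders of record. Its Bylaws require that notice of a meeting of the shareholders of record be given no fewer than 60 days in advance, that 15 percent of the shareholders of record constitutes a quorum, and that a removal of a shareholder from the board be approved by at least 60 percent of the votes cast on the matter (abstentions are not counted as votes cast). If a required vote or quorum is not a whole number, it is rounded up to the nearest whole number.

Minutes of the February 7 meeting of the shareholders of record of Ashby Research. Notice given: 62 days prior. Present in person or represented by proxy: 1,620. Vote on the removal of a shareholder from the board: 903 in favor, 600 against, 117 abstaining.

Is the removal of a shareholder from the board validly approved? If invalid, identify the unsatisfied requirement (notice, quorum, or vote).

Notice: 62 days given; 60 required. Satisfied.
Quorum: 15% of 11,839 = 1,775.85, rounded up to 1,776; 1,620 present. Not satisfied.
Vote: requires three-fifths of the votes cast (1,620 − 117 abstaining = 1,503); 3/5 of 1503 = 901.80, rounded up to 902, so 902 needed; 903 in favor. Satisfied.

Invalid — quorum requirement not satisfied.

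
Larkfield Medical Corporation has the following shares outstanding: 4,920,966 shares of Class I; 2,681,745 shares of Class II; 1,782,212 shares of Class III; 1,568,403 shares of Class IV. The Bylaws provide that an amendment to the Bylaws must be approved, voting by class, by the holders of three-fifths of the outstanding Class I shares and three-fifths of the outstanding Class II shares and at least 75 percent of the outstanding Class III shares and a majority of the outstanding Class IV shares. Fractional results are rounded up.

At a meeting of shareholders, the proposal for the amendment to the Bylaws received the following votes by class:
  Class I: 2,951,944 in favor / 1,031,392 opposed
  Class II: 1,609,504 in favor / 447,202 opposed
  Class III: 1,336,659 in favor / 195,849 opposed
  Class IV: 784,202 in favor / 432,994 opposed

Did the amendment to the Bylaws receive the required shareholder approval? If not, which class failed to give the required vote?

Not approved — the Class I shares did not give the required vote.

Class I: 3/5 of 4920966 = 2952579.60, rounded up to 2952580; 2,952,580 required, 2,951,944 in favor — not approved.
Class II: 3/5 of 2681745 = 1609047; 1,609,047 required, 1,609,504 in favor — approved.
Class III: 3/4 of 1782212 = 1336659; 1,336,659 required, 1,336,659 in favor — approved.
Class IV: a majority of 1568403 is 784202; 784,202 required, 784,202 in favor — approved.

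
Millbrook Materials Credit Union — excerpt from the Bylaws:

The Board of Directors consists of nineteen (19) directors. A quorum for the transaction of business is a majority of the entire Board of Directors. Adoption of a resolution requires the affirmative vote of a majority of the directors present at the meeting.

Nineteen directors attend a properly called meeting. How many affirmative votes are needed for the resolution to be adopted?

The resolution requires a majority of the directors present (19).
A majority of 19 is 10.

10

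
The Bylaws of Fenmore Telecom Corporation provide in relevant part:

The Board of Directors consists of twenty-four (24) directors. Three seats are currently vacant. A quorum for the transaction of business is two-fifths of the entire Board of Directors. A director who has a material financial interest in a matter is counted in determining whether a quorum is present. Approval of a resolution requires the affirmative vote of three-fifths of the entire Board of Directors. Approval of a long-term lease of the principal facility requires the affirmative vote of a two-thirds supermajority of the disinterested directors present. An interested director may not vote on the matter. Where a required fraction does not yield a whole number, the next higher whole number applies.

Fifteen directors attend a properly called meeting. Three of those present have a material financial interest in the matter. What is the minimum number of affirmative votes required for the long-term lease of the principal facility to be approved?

The long-term lease of the principal facility requires two-thirds of the disinterested directors present (15 − 3 = 12).
2/3 of 12 = 8.

8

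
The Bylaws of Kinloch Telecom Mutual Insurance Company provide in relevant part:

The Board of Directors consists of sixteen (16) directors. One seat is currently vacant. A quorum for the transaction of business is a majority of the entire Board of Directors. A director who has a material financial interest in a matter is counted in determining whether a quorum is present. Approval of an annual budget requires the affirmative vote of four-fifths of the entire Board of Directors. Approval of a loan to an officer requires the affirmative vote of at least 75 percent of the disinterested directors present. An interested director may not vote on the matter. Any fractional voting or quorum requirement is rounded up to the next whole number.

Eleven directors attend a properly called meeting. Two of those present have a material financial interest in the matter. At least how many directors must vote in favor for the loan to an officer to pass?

The loan to an officer requires three-fourths of the disinterested directors present (11 − 2 = 9).
3/4 of 9 = 6.75, rounded up to 7.

7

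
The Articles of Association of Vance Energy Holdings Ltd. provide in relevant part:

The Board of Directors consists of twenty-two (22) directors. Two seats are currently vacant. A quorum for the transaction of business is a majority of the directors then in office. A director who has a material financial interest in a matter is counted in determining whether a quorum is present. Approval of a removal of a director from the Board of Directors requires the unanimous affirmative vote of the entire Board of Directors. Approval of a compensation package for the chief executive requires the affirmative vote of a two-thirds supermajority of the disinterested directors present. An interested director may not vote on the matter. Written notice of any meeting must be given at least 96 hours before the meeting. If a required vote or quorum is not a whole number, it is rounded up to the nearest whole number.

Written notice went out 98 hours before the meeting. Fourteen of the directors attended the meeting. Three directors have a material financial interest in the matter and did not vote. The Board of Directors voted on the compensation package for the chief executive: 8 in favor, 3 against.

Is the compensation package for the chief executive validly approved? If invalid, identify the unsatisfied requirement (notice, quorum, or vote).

Valid — all requirements satisfied.

Notice: 98 hours given; 96 required (98 ≥ 96). Satisfied.
Quorum: 14 present (interested directors count toward quorum); quorum is 11. Satisfied.
Vote: the compensation package for the chief executive requires two-thirds of the disinterested directors present (14 − 3 = 11). 2/3 of 11 = 7.33, rounded up to 8, so 8 affirmative votes are needed; 8 voted in favor. Satisfied.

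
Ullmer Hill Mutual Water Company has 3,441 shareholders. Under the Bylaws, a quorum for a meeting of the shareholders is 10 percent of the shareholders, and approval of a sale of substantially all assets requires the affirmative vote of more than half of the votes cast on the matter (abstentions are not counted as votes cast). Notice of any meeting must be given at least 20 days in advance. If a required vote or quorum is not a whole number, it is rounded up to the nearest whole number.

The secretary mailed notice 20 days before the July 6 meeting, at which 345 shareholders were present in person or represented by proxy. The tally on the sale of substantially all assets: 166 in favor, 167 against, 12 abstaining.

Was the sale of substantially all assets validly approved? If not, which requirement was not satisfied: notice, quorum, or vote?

Invalid — vote requirement not satisfied.

Notice: 20 days given; 20 required. Satisfied.
Quorum: 10% of 3,441 = 344.10, rounded up to 345; 345 present. Satisfied.
Vote: requires a majority of the votes cast (345 − 12 abstaining = 333); a majority of 333 is 167, so 167 needed; 166 in favor. Not satisfied.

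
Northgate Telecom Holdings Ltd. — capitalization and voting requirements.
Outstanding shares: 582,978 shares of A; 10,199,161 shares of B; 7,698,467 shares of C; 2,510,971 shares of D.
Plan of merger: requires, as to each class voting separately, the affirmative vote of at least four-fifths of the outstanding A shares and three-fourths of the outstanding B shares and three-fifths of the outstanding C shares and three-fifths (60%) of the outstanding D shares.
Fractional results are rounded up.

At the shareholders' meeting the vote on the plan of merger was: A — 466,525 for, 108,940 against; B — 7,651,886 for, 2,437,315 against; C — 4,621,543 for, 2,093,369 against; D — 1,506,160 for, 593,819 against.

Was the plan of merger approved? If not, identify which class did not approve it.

A: 4/5 of 582978 = 466382.40, rounded up to 466383; 466,383 required, 466,525 in favor — approved.
B: 3/4 of 10199161 = 7649370.75, rounded up to 7649371; 7,649,371 required, 7,651,886 in favor — approved.
C: 3/5 of 7698467 = 4619080.20, rounded up to 4619081; 4,619,081 required, 4,621,543 in favor — approved.
D: 3/5 of 2510971 = 1506582.60, rounded up to 1506583; 1,506,583 required, 1,506,160 in favor — not approved.

Not approved — the D shares did not give the required vote.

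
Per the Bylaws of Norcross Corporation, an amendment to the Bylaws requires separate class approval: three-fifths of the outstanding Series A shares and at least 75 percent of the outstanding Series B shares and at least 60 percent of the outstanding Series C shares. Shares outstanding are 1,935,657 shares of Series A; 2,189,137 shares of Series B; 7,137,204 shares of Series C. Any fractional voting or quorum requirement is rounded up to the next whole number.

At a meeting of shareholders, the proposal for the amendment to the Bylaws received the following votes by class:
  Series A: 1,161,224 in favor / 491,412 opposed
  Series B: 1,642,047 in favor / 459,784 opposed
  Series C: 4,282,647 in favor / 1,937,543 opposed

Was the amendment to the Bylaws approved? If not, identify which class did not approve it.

Series A: 3/5 of 1935657 = 1161394.20, rounded up to 1161395; 1,161,395 required, 1,161,224 in favor — not approved.
Series B: 3/4 of 2189137 = 1641852.75, rounded up to 1641853; 1,641,853 required, 1,642,047 in favor — approved.
Series C: 3/5 of 7137204 = 4282322.40, rounded up to 4282323; 4,282,323 required, 4,282,647 in favor — approved.

Not approved — the Series A shares did not give the required vote.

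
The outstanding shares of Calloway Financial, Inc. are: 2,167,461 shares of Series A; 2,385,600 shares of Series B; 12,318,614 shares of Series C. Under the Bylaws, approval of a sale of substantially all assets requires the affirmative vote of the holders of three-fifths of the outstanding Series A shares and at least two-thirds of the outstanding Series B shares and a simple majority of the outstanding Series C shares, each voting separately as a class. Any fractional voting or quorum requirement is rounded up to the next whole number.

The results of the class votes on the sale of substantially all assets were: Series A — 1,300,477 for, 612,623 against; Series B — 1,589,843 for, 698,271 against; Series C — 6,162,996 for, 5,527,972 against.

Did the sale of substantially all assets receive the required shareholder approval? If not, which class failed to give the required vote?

Not approved — the Series B shares did not give the required vote.

Series A: 3/5 of 2167461 = 1300476.60, rounded up to 1300477; 1,300,477 required, 1,300,477 in favor — approved.
Series B: 2/3 of 2385600 = 1590400; 1,590,400 required, 1,589,843 in favor — not approved.
Series C: a majority of 12318614 is 6159308; 6,159,308 required, 6,162,996 in favor — approved.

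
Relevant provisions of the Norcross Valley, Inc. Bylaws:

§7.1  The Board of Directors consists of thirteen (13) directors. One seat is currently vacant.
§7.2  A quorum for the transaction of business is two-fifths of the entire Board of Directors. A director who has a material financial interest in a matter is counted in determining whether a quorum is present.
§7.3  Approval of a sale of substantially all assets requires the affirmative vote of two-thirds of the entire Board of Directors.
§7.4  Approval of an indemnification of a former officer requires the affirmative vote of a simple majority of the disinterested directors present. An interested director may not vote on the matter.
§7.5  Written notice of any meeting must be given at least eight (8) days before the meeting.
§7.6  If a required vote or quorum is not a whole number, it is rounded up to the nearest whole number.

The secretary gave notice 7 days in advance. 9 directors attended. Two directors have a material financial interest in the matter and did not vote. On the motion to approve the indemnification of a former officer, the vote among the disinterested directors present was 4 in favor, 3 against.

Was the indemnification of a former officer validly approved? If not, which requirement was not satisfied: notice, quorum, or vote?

Invalid — notice requirement not satisfied.

Notice: 7 days given; 8 required (7 < 8). Not satisfied.
Quorum: 9 present (interested directors count toward quorum); quorum is 6. Satisfied.
Vote: the indemnification of a former officer requires a majority of the disinterested directors present (9 − 2 = 7). A majority of 7 is 4, so 4 affirmative votes are needed; 4 voted in favor. Satisfied.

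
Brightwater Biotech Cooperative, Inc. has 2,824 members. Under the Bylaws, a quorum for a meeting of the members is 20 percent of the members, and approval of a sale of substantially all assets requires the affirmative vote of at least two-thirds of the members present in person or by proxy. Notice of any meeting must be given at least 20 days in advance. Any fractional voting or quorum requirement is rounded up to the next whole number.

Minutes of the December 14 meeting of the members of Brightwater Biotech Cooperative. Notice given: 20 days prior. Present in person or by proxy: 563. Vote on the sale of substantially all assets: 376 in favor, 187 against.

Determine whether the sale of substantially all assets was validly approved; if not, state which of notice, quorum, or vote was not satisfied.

Invalid — quorum requirement not satisfied.

Notice: 20 days given; 20 required. Satisfied.
Quorum: 20% of 2,824 = 564.80, rounded up to 565; 563 present. Not satisfied.
Vote: requires two-thirds of those present (563); 2/3 of 563 = 375.33, rounded up to 376, so 376 needed; 376 in favor. Satisfied.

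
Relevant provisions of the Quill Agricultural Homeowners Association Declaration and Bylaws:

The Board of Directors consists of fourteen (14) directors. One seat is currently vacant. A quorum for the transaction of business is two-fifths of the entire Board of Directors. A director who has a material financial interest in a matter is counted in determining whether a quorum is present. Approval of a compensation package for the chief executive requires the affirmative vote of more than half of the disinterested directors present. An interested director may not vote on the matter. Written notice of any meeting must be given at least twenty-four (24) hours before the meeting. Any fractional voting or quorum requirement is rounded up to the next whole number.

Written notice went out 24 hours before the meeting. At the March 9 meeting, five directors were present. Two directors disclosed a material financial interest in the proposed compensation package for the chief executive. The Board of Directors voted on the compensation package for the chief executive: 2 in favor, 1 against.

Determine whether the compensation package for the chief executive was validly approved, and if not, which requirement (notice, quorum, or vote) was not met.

Invalid — quorum requirement not satisfied.

Notice: 24 hours given; 24 required (24 ≥ 24). Satisfied.
Quorum: 5 present (interested directors count toward quorum); quorum is 6. Not satisfied.
Vote: the compensation package for the chief executive requires a majority of the disinterested directors present (5 − 2 = 3). A majority of 3 is 2, so 2 affirmative votes are needed; 2 voted in favor. Satisfied. (Moot — without a quorum no business can be validly transacted.)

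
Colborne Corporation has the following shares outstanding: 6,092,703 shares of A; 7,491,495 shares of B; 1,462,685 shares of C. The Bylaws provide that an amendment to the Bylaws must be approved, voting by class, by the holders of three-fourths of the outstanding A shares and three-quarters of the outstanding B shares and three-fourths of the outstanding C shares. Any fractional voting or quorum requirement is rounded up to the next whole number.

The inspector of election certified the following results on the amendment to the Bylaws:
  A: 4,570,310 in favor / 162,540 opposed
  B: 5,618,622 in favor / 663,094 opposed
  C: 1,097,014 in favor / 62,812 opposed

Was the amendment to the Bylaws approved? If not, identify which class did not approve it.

Approved — every class gave the required vote.

A: 3/4 of 6092703 = 4569527.25, rounded up to 4569528; 4,569,528 required, 4,570,310 in favor — approved.
B: 3/4 of 7491495 = 5618621.25, rounded up to 5618622; 5,618,622 required, 5,618,622 in favor — approved.
C: 3/4 of 1462685 = 1097013.75, rounded up to 1097014; 1,097,014 required, 1,097,014 in favor — approved.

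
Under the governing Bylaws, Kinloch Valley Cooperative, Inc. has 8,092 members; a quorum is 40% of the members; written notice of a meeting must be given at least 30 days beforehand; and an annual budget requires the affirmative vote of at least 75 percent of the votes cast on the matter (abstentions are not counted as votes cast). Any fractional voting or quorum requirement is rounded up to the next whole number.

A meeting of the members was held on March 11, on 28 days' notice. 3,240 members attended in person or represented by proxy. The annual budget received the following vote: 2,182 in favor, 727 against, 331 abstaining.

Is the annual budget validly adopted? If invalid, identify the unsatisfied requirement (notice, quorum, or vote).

Notice: 28 days given; 30 required. Not satisfied.
Quorum: 40% of 8,092 = 3,236.80, rounded up to 3,237; 3,240 present. Satisfied.
Vote: requires three-fourths of the votes cast (3,240 − 331 abstaining = 2,909); 3/4 of 2909 = 2181.75, rounded up to 2182, so 2,182 needed; 2,182 in favor. Satisfied.

Invalid — notice requirement not satisfied.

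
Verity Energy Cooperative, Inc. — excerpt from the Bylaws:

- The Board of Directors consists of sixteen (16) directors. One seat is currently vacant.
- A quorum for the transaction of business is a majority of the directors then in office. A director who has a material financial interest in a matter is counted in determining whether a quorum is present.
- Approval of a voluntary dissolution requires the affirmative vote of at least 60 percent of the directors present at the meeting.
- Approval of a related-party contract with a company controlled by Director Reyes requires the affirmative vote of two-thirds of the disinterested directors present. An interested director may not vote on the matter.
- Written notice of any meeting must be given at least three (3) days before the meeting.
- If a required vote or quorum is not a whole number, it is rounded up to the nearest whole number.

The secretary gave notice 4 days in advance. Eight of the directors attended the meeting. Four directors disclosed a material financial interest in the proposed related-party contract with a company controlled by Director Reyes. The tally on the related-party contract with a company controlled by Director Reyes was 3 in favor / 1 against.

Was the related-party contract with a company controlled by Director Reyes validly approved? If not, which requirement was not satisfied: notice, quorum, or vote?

Valid — all requirements satisfied.

Notice: 4 days given; 3 required (4 ≥ 3). Satisfied.
Quorum: 8 present (interested directors count toward quorum); quorum is 8. Satisfied.
Vote: the related-party contract with a company controlled by Director Reyes requires two-thirds of the disinterested directors present (8 − 4 = 4). 2/3 of 4 = 2.67, rounded up to 3, so 3 affirmative votes are needed; 3 voted in favor. Satisfied.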